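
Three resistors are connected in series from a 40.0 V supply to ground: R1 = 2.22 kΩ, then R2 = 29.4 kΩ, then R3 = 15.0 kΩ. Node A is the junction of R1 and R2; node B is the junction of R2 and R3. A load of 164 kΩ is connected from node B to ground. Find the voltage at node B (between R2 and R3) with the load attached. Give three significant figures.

V ≈ 12.1 V

At node B, R3 is in parallel with the load: R3‖R_L = 13.74 kΩ.
Below node A the resistance is R2 + (R3‖R_L) = 43.14 kΩ, so V_A = 40.0 × 43.14/45.36 = 38.04 V.
Then V_B = V_A × (R3‖R_L)/(R2 + R3‖R_L) = 38.04 × 13.74/43.14 = 12.1 V.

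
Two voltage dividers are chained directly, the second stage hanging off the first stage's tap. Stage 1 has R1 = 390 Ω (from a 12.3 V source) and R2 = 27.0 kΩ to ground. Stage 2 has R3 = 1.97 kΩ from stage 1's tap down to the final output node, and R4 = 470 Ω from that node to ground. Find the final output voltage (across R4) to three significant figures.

Stage 2 presents R3+R4 = 2440 Ω as a load on stage 1's tap.
Stage 1's lower leg becomes R2‖(R3+R4) = 2238 Ω, so V_mid = 12.3 × 2238/2628 = 10.47 V.
Stage 2 is itself unloaded: V_out = V_mid × R4/(R3+R4) = 10.47 × 470/2440 = 2.02 V.

V_out ≈ 2.02 V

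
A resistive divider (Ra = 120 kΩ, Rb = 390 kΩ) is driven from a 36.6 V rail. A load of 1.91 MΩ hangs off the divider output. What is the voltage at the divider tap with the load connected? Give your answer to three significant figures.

The load sits in parallel with Rb: Rb‖R_L = (390 × 1910) / (390 + 1910) = 323.9 kΩ.
V_out = 36.6 × 323.9 / (120 + 323.9) = 36.6 × 323.9/443.9 = 26.7 V.

V_out ≈ 26.7 V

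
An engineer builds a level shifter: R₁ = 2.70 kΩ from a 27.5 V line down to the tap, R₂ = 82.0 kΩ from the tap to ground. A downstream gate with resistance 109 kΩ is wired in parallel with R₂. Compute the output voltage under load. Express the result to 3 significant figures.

V_out ≈ 26.0 V

The load sits in parallel with R₂: R₂‖R_L = (82.0 × 109) / (82.0 + 109) = 46.80 kΩ.
V_out = 27.5 × 46.80 / (2.70 + 46.80) = 27.5 × 46.80/49.50 = 26.0 V.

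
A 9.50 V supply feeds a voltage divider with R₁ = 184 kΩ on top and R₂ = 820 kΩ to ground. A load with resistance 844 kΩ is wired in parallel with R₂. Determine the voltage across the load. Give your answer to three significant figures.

The load sits in parallel with R₂: R₂‖R_L = (820 × 844) / (820 + 844) = 415.9 kΩ.
V_out = 9.50 × 415.9 / (184 + 415.9) = 9.50 × 415.9/599.9 = 6.59 V.
(Unloaded it would have been 7.76 V.)

V_out ≈ 6.59 V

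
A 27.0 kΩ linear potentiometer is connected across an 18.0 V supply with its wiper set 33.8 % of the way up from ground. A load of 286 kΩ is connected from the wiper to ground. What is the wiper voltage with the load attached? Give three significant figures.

V ≈ 5.96 V

The wiper splits the pot into (1−α)R = 17.87 kΩ above and αR = 9.126 kΩ below.
Lower section ‖ load = 8.844 kΩ.
V_wiper = 18.0 × 8.844/(17.87 + 8.844) = 5.96 V.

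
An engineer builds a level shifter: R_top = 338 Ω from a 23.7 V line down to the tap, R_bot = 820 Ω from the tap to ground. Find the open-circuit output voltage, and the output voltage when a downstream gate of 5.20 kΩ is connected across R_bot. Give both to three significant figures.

Unloaded: 16.8 V; loaded: 16.0 V

Open-circuit: V = 23.7 × 820/(338 + 820) = 16.8 V.
With the load, R_bot becomes R_bot‖R_L = 708.3 Ω, so V = 23.7 × 708.3/1046 = 16.0 V.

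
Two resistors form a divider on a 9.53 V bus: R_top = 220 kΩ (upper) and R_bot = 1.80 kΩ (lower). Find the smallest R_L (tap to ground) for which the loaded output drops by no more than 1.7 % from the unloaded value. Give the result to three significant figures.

R_L(min) ≈ 103 kΩ

Output resistance R_th = R_top‖R_bot = (220 × 1.80)/221.8 = 1.785 kΩ.
The fractional drop is R_th/(R_th + R_L); requiring this ≤ 0.0170 gives R_L ≥ R_th(1/0.0170 − 1) = 1.785 × 57.82 = 103 kΩ.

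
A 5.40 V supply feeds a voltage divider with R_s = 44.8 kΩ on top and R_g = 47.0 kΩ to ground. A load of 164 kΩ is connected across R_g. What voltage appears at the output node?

The load sits in parallel with R_g: R_g‖R_L = (47.0 × 164) / (47.0 + 164) = 36.53 kΩ.
V_out = 5.40 × 36.53 / (44.8 + 36.53) = 5.40 × 36.53/81.33 = 2.43 V.

V_out ≈ 2.43 V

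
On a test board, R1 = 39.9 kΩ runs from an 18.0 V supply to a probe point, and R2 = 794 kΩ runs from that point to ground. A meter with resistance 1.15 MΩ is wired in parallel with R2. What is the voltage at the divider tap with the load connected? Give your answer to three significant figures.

The load sits in parallel with R2: R2‖R_L = (794 × 1150) / (794 + 1150) = 469.7 kΩ.
V_out = 18.0 × 469.7 / (39.9 + 469.7) = 18.0 × 469.7/509.6 = 16.6 V.
(Unloaded it would have been 17.1 V.)

V_out ≈ 16.6 V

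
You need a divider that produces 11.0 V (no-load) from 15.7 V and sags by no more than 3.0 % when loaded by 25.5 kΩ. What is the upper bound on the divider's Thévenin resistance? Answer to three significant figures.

Loading drop = R_th/(R_th + R_L) ≤ 0.0300, so R_th ≤ R_L · ε/(1−ε) = 25.5 kΩ × 0.0300/0.9700 = 789 Ω.

R_th ≤ 789 Ω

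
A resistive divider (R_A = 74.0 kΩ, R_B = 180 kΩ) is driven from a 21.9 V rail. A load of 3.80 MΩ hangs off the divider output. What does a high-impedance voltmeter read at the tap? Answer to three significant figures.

The load sits in parallel with R_B: R_B‖R_L = (180 × 3800) / (180 + 3800) = 171.9 kΩ.
V_out = 21.9 × 171.9 / (74.0 + 171.9) = 21.9 × 171.9/245.9 = 15.3 V.

V_out ≈ 15.3 V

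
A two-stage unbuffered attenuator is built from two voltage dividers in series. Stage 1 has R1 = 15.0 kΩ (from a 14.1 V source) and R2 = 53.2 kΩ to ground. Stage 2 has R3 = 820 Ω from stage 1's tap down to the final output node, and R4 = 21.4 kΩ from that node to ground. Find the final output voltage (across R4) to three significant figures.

V_out ≈ 6.94 V

Stage 2 presents R3+R4 = 22220 Ω as a load on stage 1's tap.
Stage 1's lower leg becomes R2‖(R3+R4) = 15670 Ω, so V_mid = 14.1 × 15670/30670 = 7.205 V.
Stage 2 is itself unloaded: V_out = V_mid × R4/(R3+R4) = 7.205 × 21400/22220 = 6.94 V.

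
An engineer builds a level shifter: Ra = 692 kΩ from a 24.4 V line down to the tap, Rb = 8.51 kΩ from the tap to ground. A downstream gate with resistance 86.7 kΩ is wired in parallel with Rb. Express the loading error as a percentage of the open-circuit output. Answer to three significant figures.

8.84 %

Unloaded V = 24.4 × 8.51/700.5 = 0.29642 V.
Loaded: Rb‖R_L = 7.749 kΩ, giving V = 24.4 × 7.749/699.7 = 0.27022 V.
Drop = (0.29642 − 0.27022) / 0.29642 = 8.84 %.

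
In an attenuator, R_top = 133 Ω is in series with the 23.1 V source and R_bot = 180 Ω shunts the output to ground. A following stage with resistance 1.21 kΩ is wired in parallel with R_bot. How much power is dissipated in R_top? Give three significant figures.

P ≈ 846 mW

Total resistance from the source is R_top + (R_bot‖R_L) = 289.7 Ω, so I = 23.1/289.7 Ω = 79.74 mA.
P = I²·R_top = (79.74 mA)² × 133 Ω = 846 mW.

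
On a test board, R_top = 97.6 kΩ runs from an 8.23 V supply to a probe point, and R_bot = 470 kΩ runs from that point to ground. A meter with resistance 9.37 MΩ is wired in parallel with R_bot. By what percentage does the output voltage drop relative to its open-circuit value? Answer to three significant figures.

0.855 %

The divider's output (Thévenin) resistance is R_top‖R_bot = 80.82 kΩ.
Fractional drop under load = R_th/(R_th + R_L) = 80.82 / (80.82 + 9370) = 0.008551.
So the output falls by 0.855 %.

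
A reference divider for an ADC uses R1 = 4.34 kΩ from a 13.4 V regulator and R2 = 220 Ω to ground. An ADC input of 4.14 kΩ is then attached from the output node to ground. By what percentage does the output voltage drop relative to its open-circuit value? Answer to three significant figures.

4.81 %

The divider's output (Thévenin) resistance is R1‖R2 = 209.4 Ω.
Fractional drop under load = R_th/(R_th + R_L) = 209.4 / (209.4 + 4140) = 0.04814.
So the output falls by 4.81 %.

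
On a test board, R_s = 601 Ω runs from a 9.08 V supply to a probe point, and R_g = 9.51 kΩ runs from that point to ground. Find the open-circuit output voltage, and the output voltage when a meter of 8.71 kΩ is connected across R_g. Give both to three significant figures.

Unloaded: 8.54 V; loaded: 8.02 V

Open-circuit: V = 9.08 × 9510/(601 + 9510) = 8.54 V.
With the load, R_g becomes R_g‖R_L = 4546 Ω, so V = 9.08 × 4546/5147 = 8.02 V.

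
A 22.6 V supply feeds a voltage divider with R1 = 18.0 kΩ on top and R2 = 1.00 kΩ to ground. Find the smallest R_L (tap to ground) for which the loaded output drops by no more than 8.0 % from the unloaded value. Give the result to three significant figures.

Output resistance R_th = R1‖R2 = (18000 × 1000)/19000 = 947.4 Ω.
The fractional drop is R_th/(R_th + R_L); requiring this ≤ 0.0800 gives R_L ≥ R_th(1/0.0800 − 1) = 947.4 × 11.50 = 10.9 kΩ.

R_L(min) ≈ 10.9 kΩ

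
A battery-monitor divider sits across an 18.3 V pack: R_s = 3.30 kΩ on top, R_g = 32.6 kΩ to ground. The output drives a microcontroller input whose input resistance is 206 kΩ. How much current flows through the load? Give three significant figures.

I_L ≈ 0.0795 mA

R_g‖R_L = 28.15 kΩ; V_out = 18.3 × 28.15/31.45 = 16.38 V.
I_L = V_out / R_L = 16.38 / 206 kΩ = 0.0795 mA.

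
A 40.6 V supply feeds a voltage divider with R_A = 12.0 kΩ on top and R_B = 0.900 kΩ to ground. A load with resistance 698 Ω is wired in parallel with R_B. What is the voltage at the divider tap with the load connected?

The load sits in parallel with R_B: R_B‖R_L = (900 × 698) / (900 + 698) = 393.1 Ω.
V_out = 40.6 × 393.1 / (12000 + 393.1) = 40.6 × 393.1/12390 = 1.29 V.

V_out ≈ 1.29 V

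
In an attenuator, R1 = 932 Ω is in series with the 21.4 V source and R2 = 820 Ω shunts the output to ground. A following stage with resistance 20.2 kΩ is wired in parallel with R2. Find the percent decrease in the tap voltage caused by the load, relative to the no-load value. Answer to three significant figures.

2.11 %

The divider's output (Thévenin) resistance is R1‖R2 = 436.2 Ω.
Fractional drop under load = R_th/(R_th + R_L) = 436.2 / (436.2 + 20200) = 0.02114.
So the output falls by 2.11 %.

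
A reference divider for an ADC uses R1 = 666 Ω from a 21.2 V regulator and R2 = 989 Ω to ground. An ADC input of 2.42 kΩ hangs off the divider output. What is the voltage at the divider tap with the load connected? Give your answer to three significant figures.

V_out ≈ 10.9 V

The load sits in parallel with R2: R2‖R_L = (989 × 2420) / (989 + 2420) = 702.1 Ω.
V_out = 21.2 × 702.1 / (666 + 702.1) = 21.2 × 702.1/1368 = 10.9 V.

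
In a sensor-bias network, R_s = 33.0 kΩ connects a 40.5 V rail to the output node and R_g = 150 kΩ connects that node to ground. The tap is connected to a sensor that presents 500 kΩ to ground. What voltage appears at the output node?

V_out ≈ 31.5 V

The load sits in parallel with R_g: R_g‖R_L = (150 × 500) / (150 + 500) = 115.4 kΩ.
V_out = 40.5 × 115.4 / (33.0 + 115.4) = 40.5 × 115.4/148.4 = 31.5 V.
(Unloaded it would have been 33.2 V.)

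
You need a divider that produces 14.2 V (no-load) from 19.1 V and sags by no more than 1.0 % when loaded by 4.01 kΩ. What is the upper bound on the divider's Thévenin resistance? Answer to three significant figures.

Loading drop = R_th/(R_th + R_L) ≤ 0.0100, so R_th ≤ R_L · ε/(1−ε) = 4.01 kΩ × 0.0100/0.9900 = 40.5 Ω.
(Any R1, R2 with R2/(R1+R2) = 0.743 and R1‖R2 ≤ 40.5 Ω will meet the spec.)

R_th ≤ 40.5 Ω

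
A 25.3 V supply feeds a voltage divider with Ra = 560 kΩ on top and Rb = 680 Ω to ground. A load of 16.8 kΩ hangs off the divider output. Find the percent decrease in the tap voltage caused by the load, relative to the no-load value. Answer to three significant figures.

The divider's output (Thévenin) resistance is Ra‖Rb = 679.2 Ω.
Fractional drop under load = R_th/(R_th + R_L) = 679.2 / (679.2 + 16800) = 0.03886.
So the output falls by 3.89 %.

3.89 %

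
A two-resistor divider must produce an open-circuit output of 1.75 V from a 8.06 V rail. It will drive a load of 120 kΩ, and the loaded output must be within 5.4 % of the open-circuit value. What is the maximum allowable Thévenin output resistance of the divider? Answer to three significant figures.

R_th ≤ 6.85 kΩ

Loading drop = R_th/(R_th + R_L) ≤ 0.0540, so R_th ≤ R_L · ε/(1−ε) = 120 kΩ × 0.0540/0.9460 = 6.85 kΩ.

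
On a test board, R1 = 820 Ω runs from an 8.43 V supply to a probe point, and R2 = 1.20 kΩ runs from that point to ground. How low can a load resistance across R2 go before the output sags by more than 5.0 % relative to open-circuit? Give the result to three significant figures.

R_L(min) ≈ 9.26 kΩ

Output resistance R_th = R1‖R2 = (820 × 1200)/2020 = 487.1 Ω.
The fractional drop is R_th/(R_th + R_L); requiring this ≤ 0.0500 gives R_L ≥ R_th(1/0.0500 − 1) = 487.1 × 19.00 = 9.26 kΩ.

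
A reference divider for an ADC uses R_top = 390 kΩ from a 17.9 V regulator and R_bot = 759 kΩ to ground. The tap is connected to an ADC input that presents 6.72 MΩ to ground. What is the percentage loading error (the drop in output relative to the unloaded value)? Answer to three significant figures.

The divider's output (Thévenin) resistance is R_top‖R_bot = 257.6 kΩ.
Fractional drop under load = R_th/(R_th + R_L) = 257.6 / (257.6 + 6720) = 0.03692.
So the output falls by 3.69 %.

3.69 %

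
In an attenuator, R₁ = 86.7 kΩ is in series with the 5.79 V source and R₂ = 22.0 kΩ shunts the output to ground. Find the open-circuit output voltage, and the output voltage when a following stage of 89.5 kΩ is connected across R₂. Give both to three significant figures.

Unloaded: 1.17 V; loaded: 0.980 V

Open-circuit: V = 5.79 × 22.0/(86.7 + 22.0) = 1.17 V.
With the load, R₂ becomes R₂‖R_L = 17.66 kΩ, so V = 5.79 × 17.66/104.4 = 0.980 V.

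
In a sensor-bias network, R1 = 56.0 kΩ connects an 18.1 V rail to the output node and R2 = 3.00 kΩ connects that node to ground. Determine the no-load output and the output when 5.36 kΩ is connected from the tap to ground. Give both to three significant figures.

Unloaded: 0.920 V; loaded: 0.601 V

Open-circuit: V = 18.1 × 3.00/(56.0 + 3.00) = 0.920 V.
With the load, R2 becomes R2‖R_L = 1.923 kΩ, so V = 18.1 × 1.923/57.92 = 0.601 V.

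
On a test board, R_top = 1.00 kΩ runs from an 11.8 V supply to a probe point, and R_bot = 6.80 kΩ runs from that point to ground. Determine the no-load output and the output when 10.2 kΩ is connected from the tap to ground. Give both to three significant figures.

Open-circuit: V = 11.8 × 6.80/(1.00 + 6.80) = 10.3 V.
With the load, R_bot becomes R_bot‖R_L = 4.080 kΩ, so V = 11.8 × 4.080/5.080 = 9.48 V.

Unloaded: 10.3 V; loaded: 9.48 V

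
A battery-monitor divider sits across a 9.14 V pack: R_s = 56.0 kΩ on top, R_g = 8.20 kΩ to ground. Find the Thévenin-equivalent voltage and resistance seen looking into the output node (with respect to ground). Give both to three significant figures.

V_th is the open-circuit tap voltage: 9.14 × 8.20/(56.0 + 8.20) = 1.17 V.
With the supply zeroed, R_s and R_g appear in parallel from the tap: R_th = R_s‖R_g = (56.0 × 8.20)/64.20 = 7.15 kΩ.

V_th = 1.17 V, R_th = 7.15 kΩ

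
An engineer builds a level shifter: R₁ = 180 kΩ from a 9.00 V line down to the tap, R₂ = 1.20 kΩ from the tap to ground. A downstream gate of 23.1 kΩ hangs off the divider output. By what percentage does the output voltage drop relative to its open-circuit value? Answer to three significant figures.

The divider's output (Thévenin) resistance is R₁‖R₂ = 1.192 kΩ.
Fractional drop under load = R_th/(R_th + R_L) = 1.192 / (1.192 + 23.1) = 0.04907.
So the output falls by 4.91 %.

4.91 %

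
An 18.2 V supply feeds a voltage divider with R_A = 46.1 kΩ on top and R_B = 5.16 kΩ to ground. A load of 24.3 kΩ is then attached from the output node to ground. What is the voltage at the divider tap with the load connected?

V_out ≈ 1.54 V

The load sits in parallel with R_B: R_B‖R_L = (5.16 × 24.3) / (5.16 + 24.3) = 4.256 kΩ.
V_out = 18.2 × 4.256 / (46.1 + 4.256) = 18.2 × 4.256/50.36 = 1.54 V.
(Unloaded it would have been 1.83 V.)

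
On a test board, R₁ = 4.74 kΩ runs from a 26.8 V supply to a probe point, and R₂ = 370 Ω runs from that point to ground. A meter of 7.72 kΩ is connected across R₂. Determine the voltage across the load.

V_out ≈ 1.86 V

The load sits in parallel with R₂: R₂‖R_L = (370 × 7720) / (370 + 7720) = 353.1 Ω.
V_out = 26.8 × 353.1 / (4740 + 353.1) = 26.8 × 353.1/5093 = 1.86 V.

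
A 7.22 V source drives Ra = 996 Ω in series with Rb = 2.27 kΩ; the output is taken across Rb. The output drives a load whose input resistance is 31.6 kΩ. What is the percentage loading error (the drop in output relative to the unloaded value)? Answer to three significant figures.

2.14 %

The divider's output (Thévenin) resistance is Ra‖Rb = 692.3 Ω.
Fractional drop under load = R_th/(R_th + R_L) = 692.3 / (692.3 + 31600) = 0.02144.
So the output falls by 2.14 %.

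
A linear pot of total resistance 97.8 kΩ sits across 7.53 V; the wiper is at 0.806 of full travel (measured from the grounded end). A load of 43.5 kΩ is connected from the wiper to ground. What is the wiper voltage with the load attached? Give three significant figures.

V ≈ 4.49 V

The wiper splits the pot into (1−α)R = 18.97 kΩ above and αR = 78.83 kΩ below.
Lower section ‖ load = 28.03 kΩ.
V_wiper = 7.53 × 28.03/(18.97 + 28.03) = 4.49 V.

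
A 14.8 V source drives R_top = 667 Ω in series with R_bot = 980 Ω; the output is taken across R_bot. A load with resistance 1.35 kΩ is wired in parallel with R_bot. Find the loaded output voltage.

The load sits in parallel with R_bot: R_bot‖R_L = (980 × 1350) / (980 + 1350) = 567.8 Ω.
V_out = 14.8 × 567.8 / (667 + 567.8) = 14.8 × 567.8/1235 = 6.81 V.

V_out ≈ 6.81 V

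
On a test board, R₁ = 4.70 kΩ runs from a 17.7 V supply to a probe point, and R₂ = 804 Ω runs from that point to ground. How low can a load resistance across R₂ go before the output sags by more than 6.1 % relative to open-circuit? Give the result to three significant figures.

R_L(min) ≈ 10.6 kΩ

Output resistance R_th = R₁‖R₂ = (4700 × 804)/5504 = 686.6 Ω.
The fractional drop is R_th/(R_th + R_L); requiring this ≤ 0.0610 gives R_L ≥ R_th(1/0.0610 − 1) = 686.6 × 15.39 = 10.6 kΩ.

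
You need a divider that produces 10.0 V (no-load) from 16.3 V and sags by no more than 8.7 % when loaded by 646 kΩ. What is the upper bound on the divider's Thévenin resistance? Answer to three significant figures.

Loading drop = R_th/(R_th + R_L) ≤ 0.0870, so R_th ≤ R_L · ε/(1−ε) = 646 kΩ × 0.0870/0.9130 = 61.6 kΩ.

R_th ≤ 61.6 kΩ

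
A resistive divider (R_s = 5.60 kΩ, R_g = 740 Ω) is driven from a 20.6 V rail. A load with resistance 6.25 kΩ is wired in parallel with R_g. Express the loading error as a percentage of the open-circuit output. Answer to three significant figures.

Unloaded V = 20.6 × 740/6340 = 2.4044 V.
Loaded: R_g‖R_L = 661.7 Ω, giving V = 20.6 × 661.7/6262 = 2.1768 V.
Drop = (2.4044 − 2.1768) / 2.4044 = 9.47 %.

9.47 %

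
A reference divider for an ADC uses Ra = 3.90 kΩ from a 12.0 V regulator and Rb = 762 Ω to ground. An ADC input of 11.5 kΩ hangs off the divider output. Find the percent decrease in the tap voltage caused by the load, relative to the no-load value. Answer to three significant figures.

5.25 %

The divider's output (Thévenin) resistance is Ra‖Rb = 637.5 Ω.
Fractional drop under load = R_th/(R_th + R_L) = 637.5 / (637.5 + 11500) = 0.05252.
So the output falls by 5.25 %.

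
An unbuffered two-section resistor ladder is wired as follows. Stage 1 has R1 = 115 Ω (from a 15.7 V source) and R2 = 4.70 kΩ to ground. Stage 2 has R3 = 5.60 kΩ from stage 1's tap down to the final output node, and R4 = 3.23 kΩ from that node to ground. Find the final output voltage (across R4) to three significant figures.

V_out ≈ 5.54 V

Stage 2 presents R3+R4 = 8830 Ω as a load on stage 1's tap.
Stage 1's lower leg becomes R2‖(R3+R4) = 3067 Ω, so V_mid = 15.7 × 3067/3182 = 15.13 V.
Stage 2 is itself unloaded: V_out = V_mid × R4/(R3+R4) = 15.13 × 3230/8830 = 5.54 V.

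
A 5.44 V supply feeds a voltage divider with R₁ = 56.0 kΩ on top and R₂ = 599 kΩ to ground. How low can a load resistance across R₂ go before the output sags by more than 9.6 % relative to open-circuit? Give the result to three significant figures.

Output resistance R_th = R₁‖R₂ = (56.0 × 599)/655.0 = 51.21 kΩ.
The fractional drop is R_th/(R_th + R_L); requiring this ≤ 0.0960 gives R_L ≥ R_th(1/0.0960 − 1) = 51.21 × 9.417 = 482 kΩ.

R_L(min) ≈ 482 kΩ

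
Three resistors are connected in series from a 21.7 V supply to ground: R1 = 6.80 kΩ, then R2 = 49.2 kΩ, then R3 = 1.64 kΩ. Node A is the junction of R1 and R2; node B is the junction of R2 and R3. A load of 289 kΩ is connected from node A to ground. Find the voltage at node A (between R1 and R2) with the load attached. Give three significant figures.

V ≈ 18.8 V

Below node A the series string R2+R3 = 50.84 kΩ sits in parallel with the 289 kΩ load: 43.23 kΩ.
V_A = 21.7 × 43.23/(6.80 + 43.23) = 18.8 V.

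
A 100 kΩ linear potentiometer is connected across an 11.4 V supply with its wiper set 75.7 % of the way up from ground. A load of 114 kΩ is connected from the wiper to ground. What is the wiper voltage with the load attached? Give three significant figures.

The wiper splits the pot into (1−α)R = 24.30 kΩ above and αR = 75.70 kΩ below.
Lower section ‖ load = 45.49 kΩ.
V_wiper = 11.4 × 45.49/(24.30 + 45.49) = 7.43 V.

V ≈ 7.43 V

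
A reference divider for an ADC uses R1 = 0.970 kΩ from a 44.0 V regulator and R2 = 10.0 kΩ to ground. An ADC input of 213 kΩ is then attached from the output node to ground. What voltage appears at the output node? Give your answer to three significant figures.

V_out ≈ 39.9 V

The load sits in parallel with R2: R2‖R_L = (10000 × 213000) / (10000 + 213000) = 9552 Ω.
V_out = 44.0 × 9552 / (970 + 9552) = 44.0 × 9552/10520 = 39.9 V.
(Unloaded it would have been 40.1 V.)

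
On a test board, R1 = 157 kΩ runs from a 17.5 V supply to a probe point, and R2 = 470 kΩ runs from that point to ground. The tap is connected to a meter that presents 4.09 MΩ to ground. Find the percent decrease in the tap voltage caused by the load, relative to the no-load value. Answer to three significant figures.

2.80 %

The divider's output (Thévenin) resistance is R1‖R2 = 117.7 kΩ.
Fractional drop under load = R_th/(R_th + R_L) = 117.7 / (117.7 + 4090) = 0.02797.
So the output falls by 2.80 %.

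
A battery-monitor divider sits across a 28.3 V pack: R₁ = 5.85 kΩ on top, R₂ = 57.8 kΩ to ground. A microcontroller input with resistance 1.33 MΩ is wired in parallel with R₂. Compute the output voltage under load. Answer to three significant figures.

V_out ≈ 25.6 V

The load sits in parallel with R₂: R₂‖R_L = (57.8 × 1330) / (57.8 + 1330) = 55.39 kΩ.
V_out = 28.3 × 55.39 / (5.85 + 55.39) = 28.3 × 55.39/61.24 = 25.6 V.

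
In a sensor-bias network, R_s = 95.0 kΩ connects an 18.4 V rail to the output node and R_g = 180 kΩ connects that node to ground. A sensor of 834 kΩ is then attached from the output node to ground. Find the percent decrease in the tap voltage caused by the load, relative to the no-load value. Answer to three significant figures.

The divider's output (Thévenin) resistance is R_s‖R_g = 62.18 kΩ.
Fractional drop under load = R_th/(R_th + R_L) = 62.18 / (62.18 + 834) = 0.06939.
So the output falls by 6.94 %.

6.94 %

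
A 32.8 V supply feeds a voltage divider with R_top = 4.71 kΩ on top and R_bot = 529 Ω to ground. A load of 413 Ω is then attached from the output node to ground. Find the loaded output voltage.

V_out ≈ 1.54 V

The load sits in parallel with R_bot: R_bot‖R_L = (529 × 413) / (529 + 413) = 231.9 Ω.
V_out = 32.8 × 231.9 / (4710 + 231.9) = 32.8 × 231.9/4942 = 1.54 V.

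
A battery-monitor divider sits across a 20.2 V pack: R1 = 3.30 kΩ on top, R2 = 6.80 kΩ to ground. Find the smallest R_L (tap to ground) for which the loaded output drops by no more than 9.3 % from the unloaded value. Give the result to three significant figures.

R_L(min) ≈ 21.7 kΩ

Output resistance R_th = R1‖R2 = (3.30 × 6.80)/10.10 = 2.222 kΩ.
The fractional drop is R_th/(R_th + R_L); requiring this ≤ 0.0930 gives R_L ≥ R_th(1/0.0930 − 1) = 2.222 × 9.753 = 21.7 kΩ.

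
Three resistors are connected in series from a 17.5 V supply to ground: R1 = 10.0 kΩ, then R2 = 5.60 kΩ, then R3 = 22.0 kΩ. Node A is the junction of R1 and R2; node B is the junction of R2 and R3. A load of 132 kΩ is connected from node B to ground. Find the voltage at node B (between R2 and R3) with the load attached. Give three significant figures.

At node B, R3 is in parallel with the load: R3‖R_L = 18.86 kΩ.
Below node A the resistance is R2 + (R3‖R_L) = 24.46 kΩ, so V_A = 17.5 × 24.46/34.46 = 12.42 V.
Then V_B = V_A × (R3‖R_L)/(R2 + R3‖R_L) = 12.42 × 18.86/24.46 = 9.58 V.

V ≈ 9.58 V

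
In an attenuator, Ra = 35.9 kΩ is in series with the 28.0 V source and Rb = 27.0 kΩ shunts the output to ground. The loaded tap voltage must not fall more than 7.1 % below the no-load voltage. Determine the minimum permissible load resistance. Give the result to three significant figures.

R_L(min) ≈ 202 kΩ

Output resistance R_th = Ra‖Rb = (35.9 × 27.0)/62.90 = 15.41 kΩ.
The fractional drop is R_th/(R_th + R_L); requiring this ≤ 0.0710 gives R_L ≥ R_th(1/0.0710 − 1) = 15.41 × 13.08 = 202 kΩ.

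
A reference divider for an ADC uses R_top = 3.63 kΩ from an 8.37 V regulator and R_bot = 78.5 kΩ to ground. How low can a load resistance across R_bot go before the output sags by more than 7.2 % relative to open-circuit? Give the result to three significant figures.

Output resistance R_th = R_top‖R_bot = (3.63 × 78.5)/82.13 = 3.470 kΩ.
The fractional drop is R_th/(R_th + R_L); requiring this ≤ 0.0720 gives R_L ≥ R_th(1/0.0720 − 1) = 3.470 × 12.89 = 44.7 kΩ.

R_L(min) ≈ 44.7 kΩ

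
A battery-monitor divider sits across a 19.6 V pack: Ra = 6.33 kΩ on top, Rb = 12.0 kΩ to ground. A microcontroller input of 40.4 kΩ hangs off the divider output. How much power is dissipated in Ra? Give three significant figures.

Total resistance from the source is Ra + (Rb‖R_L) = 15.58 kΩ, so I = 19.6/15.58 kΩ = 1.258 mA.
P = I²·Ra = (1.258 mA)² × 6.33 kΩ = 10.0 mW.

P ≈ 10.0 mW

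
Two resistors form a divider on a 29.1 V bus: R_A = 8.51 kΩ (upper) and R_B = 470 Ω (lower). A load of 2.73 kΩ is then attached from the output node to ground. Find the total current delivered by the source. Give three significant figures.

R_B‖R_L = 401.0 Ω, so the source sees R_A + R_B‖R_L = 8911 Ω.
I = 29.1 V / 8911 Ω = 3.27 mA.

I ≈ 3.27 mA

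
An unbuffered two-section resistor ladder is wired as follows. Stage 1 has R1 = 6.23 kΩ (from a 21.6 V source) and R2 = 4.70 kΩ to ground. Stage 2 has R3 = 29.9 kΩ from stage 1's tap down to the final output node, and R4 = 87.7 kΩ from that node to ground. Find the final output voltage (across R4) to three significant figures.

V_out ≈ 6.77 V

Stage 2 presents R3+R4 = 117.6 kΩ as a load on stage 1's tap.
Stage 1's lower leg becomes R2‖(R3+R4) = 4.519 kΩ, so V_mid = 21.6 × 4.519/10.75 = 9.081 V.
Stage 2 is itself unloaded: V_out = V_mid × R4/(R3+R4) = 9.081 × 87.7/117.6 = 6.77 V.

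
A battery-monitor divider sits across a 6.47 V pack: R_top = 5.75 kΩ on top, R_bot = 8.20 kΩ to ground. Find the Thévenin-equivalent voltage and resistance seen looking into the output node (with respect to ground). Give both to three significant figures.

V_th = 3.80 V, R_th = 3.38 kΩ

V_th is the open-circuit tap voltage: 6.47 × 8.20/(5.75 + 8.20) = 3.80 V.
With the supply zeroed, R_top and R_bot appear in parallel from the tap: R_th = R_top‖R_bot = (5.75 × 8.20)/13.95 = 3.38 kΩ.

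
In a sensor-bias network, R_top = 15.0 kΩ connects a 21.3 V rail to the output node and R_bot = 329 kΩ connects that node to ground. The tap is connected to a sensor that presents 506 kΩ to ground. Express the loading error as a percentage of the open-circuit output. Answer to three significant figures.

The divider's output (Thévenin) resistance is R_top‖R_bot = 14.35 kΩ.
Fractional drop under load = R_th/(R_th + R_L) = 14.35 / (14.35 + 506) = 0.02757.
So the output falls by 2.76 %.

2.76 %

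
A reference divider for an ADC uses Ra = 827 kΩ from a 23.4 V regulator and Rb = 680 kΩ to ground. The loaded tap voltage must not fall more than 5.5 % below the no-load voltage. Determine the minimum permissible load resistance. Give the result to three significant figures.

R_L(min) ≈ 6.41 MΩ

Output resistance R_th = Ra‖Rb = (827 × 680)/1507 = 373.2 kΩ.
The fractional drop is R_th/(R_th + R_L); requiring this ≤ 0.0550 gives R_L ≥ R_th(1/0.0550 − 1) = 373.2 × 17.18 = 6.41 MΩ.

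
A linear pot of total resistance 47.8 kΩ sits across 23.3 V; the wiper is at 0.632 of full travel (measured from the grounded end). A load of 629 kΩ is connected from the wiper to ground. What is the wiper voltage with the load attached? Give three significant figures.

V ≈ 14.5 V

The wiper splits the pot into (1−α)R = 17.59 kΩ above and αR = 30.21 kΩ below.
Lower section ‖ load = 28.83 kΩ.
V_wiper = 23.3 × 28.83/(17.59 + 28.83) = 14.5 V.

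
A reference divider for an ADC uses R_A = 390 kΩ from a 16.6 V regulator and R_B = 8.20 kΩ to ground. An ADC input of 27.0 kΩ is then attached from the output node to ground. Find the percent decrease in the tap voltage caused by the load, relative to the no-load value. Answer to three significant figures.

22.9 %

Unloaded V = 16.6 × 8.20/398.2 = 0.3418 V.
Loaded: R_B‖R_L = 6.290 kΩ, giving V = 16.6 × 6.290/396.3 = 0.2635 V.
Drop = (0.3418 − 0.2635) / 0.3418 = 22.9 %.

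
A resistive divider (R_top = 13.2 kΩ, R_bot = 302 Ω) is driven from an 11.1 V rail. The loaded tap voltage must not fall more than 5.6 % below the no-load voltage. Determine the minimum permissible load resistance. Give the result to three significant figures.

Output resistance R_th = R_top‖R_bot = (13200 × 302)/13500 = 295.2 Ω.
The fractional drop is R_th/(R_th + R_L); requiring this ≤ 0.0560 gives R_L ≥ R_th(1/0.0560 − 1) = 295.2 × 16.86 = 4.98 kΩ.

R_L(min) ≈ 4.98 kΩ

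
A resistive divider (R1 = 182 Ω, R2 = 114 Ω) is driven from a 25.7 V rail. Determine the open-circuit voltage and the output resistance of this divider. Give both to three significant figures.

V_th = 9.90 V, R_th = 70.1 Ω

V_th is the open-circuit tap voltage: 25.7 × 114/(182 + 114) = 9.90 V.
With the supply zeroed, R1 and R2 appear in parallel from the tap: R_th = R1‖R2 = (182 × 114)/296.0 = 70.1 Ω.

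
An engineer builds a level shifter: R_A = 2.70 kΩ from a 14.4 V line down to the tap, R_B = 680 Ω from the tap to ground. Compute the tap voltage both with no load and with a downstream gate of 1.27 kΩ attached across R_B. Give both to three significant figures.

Open-circuit: V = 14.4 × 680/(2700 + 680) = 2.90 V.
With the load, R_B becomes R_B‖R_L = 442.9 Ω, so V = 14.4 × 442.9/3143 = 2.03 V.

Unloaded: 2.90 V; loaded: 2.03 V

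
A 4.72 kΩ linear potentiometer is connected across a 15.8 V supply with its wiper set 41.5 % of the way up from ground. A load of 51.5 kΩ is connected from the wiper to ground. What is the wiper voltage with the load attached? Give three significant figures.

The wiper splits the pot into (1−α)R = 2.761 kΩ above and αR = 1.959 kΩ below.
Lower section ‖ load = 1.887 kΩ.
V_wiper = 15.8 × 1.887/(2.761 + 1.887) = 6.41 V.

V ≈ 6.41 V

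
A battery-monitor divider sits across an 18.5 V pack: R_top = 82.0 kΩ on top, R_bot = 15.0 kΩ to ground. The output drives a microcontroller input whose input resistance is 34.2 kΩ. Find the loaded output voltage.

The load sits in parallel with R_bot: R_bot‖R_L = (15.0 × 34.2) / (15.0 + 34.2) = 10.43 kΩ.
V_out = 18.5 × 10.43 / (82.0 + 10.43) = 18.5 × 10.43/92.43 = 2.09 V.
(Unloaded it would have been 2.86 V.)

V_out ≈ 2.09 V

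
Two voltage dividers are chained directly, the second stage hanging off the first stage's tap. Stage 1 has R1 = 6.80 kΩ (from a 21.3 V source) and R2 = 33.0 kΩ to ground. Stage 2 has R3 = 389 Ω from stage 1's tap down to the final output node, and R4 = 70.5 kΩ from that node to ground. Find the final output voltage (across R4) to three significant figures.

V_out ≈ 16.3 V

Stage 2 presents R3+R4 = 70890 Ω as a load on stage 1's tap.
Stage 1's lower leg becomes R2‖(R3+R4) = 22520 Ω, so V_mid = 21.3 × 22520/29320 = 16.36 V.
Stage 2 is itself unloaded: V_out = V_mid × R4/(R3+R4) = 16.36 × 70500/70890 = 16.3 V.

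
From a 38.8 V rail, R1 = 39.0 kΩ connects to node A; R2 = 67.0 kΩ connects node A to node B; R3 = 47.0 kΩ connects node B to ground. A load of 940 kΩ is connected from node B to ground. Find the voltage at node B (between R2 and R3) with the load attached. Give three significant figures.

V ≈ 11.5 V

At node B, R3 is in parallel with the load: R3‖R_L = 44.76 kΩ.
Below node A the resistance is R2 + (R3‖R_L) = 111.8 kΩ, so V_A = 38.8 × 111.8/150.8 = 28.76 V.
Then V_B = V_A × (R3‖R_L)/(R2 + R3‖R_L) = 28.76 × 44.76/111.8 = 11.5 V.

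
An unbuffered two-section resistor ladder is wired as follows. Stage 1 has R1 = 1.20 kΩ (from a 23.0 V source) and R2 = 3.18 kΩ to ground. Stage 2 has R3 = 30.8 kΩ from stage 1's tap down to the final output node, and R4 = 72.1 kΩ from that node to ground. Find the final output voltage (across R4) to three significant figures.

Stage 2 presents R3+R4 = 102.9 kΩ as a load on stage 1's tap.
Stage 1's lower leg becomes R2‖(R3+R4) = 3.085 kΩ, so V_mid = 23.0 × 3.085/4.285 = 16.56 V.
Stage 2 is itself unloaded: V_out = V_mid × R4/(R3+R4) = 16.56 × 72.1/102.9 = 11.6 V.

V_out ≈ 11.6 V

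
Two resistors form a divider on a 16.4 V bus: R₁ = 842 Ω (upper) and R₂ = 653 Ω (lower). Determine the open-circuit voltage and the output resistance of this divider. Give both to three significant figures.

V_th is the open-circuit tap voltage: 16.4 × 653/(842 + 653) = 7.16 V.
With the supply zeroed, R₁ and R₂ appear in parallel from the tap: R_th = R₁‖R₂ = (842 × 653)/1495 = 368 Ω.

V_th = 7.16 V, R_th = 368 Ω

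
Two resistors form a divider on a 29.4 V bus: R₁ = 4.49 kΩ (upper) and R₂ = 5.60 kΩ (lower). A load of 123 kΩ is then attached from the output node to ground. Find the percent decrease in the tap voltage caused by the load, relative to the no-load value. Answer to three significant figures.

1.99 %

The divider's output (Thévenin) resistance is R₁‖R₂ = 2.492 kΩ.
Fractional drop under load = R_th/(R_th + R_L) = 2.492 / (2.492 + 123) = 0.01986.
So the output falls by 1.99 %.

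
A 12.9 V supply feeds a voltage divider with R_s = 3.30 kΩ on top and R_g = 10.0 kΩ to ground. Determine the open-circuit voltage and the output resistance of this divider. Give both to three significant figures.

V_th is the open-circuit tap voltage: 12.9 × 10.0/(3.30 + 10.0) = 9.70 V.
With the supply zeroed, R_s and R_g appear in parallel from the tap: R_th = R_s‖R_g = (3.30 × 10.0)/13.30 = 2.48 kΩ.

V_th = 9.70 V, R_th = 2.48 kΩ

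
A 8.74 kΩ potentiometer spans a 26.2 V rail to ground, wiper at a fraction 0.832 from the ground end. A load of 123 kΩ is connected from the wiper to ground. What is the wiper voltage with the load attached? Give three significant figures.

V ≈ 21.6 V

The wiper splits the pot into (1−α)R = 1.468 kΩ above and αR = 7.272 kΩ below.
Lower section ‖ load = 6.866 kΩ.
V_wiper = 26.2 × 6.866/(1.468 + 6.866) = 21.6 V.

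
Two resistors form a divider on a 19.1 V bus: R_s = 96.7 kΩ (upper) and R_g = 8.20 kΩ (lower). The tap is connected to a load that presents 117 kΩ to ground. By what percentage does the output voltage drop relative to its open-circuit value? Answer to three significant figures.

The divider's output (Thévenin) resistance is R_s‖R_g = 7.559 kΩ.
Fractional drop under load = R_th/(R_th + R_L) = 7.559 / (7.559 + 117) = 0.06069.
So the output falls by 6.07 %.

6.07 %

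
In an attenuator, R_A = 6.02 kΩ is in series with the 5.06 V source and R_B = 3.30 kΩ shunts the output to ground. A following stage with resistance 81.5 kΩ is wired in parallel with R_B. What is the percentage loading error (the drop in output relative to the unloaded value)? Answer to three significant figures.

The divider's output (Thévenin) resistance is R_A‖R_B = 2.132 kΩ.
Fractional drop under load = R_th/(R_th + R_L) = 2.132 / (2.132 + 81.5) = 0.02549.
So the output falls by 2.55 %.

2.55 %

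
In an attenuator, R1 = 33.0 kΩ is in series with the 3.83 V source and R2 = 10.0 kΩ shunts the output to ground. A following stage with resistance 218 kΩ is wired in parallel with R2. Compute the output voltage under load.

The load sits in parallel with R2: R2‖R_L = (10.0 × 218) / (10.0 + 218) = 9.561 kΩ.
V_out = 3.83 × 9.561 / (33.0 + 9.561) = 3.83 × 9.561/42.56 = 0.860 V.

V_out ≈ 0.860 V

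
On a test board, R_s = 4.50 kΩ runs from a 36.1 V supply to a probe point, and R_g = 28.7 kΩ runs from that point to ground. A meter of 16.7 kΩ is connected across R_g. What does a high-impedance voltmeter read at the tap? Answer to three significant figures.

The load sits in parallel with R_g: R_g‖R_L = (28.7 × 16.7) / (28.7 + 16.7) = 10.56 kΩ.
V_out = 36.1 × 10.56 / (4.50 + 10.56) = 36.1 × 10.56/15.06 = 25.3 V.

V_out ≈ 25.3 V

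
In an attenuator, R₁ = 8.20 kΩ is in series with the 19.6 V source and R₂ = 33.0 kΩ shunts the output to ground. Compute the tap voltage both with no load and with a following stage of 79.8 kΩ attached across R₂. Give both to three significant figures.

Open-circuit: V = 19.6 × 33.0/(8.20 + 33.0) = 15.7 V.
With the load, R₂ becomes R₂‖R_L = 23.35 kΩ, so V = 19.6 × 23.35/31.55 = 14.5 V.

Unloaded: 15.7 V; loaded: 14.5 V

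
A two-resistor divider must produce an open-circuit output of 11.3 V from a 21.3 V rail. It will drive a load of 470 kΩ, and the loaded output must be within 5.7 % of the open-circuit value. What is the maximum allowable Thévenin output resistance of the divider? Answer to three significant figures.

R_th ≤ 28.4 kΩ

Loading drop = R_th/(R_th + R_L) ≤ 0.0570, so R_th ≤ R_L · ε/(1−ε) = 470 kΩ × 0.0570/0.9430 = 28.4 kΩ.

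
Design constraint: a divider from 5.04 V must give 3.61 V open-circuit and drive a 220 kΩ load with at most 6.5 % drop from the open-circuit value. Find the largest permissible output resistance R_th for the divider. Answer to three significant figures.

Loading drop = R_th/(R_th + R_L) ≤ 0.0650, so R_th ≤ R_L · ε/(1−ε) = 220 kΩ × 0.0650/0.9350 = 15.3 kΩ.

R_th ≤ 15.3 kΩ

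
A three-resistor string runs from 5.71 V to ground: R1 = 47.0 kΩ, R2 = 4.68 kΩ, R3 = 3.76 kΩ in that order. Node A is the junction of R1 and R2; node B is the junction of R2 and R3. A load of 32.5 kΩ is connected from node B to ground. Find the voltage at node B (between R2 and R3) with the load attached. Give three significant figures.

At node B, R3 is in parallel with the load: R3‖R_L = 3.370 kΩ.
Below node A the resistance is R2 + (R3‖R_L) = 8.050 kΩ, so V_A = 5.71 × 8.050/55.05 = 0.8350 V.
Then V_B = V_A × (R3‖R_L)/(R2 + R3‖R_L) = 0.8350 × 3.370/8.050 = 0.350 V.

V ≈ 0.350 V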